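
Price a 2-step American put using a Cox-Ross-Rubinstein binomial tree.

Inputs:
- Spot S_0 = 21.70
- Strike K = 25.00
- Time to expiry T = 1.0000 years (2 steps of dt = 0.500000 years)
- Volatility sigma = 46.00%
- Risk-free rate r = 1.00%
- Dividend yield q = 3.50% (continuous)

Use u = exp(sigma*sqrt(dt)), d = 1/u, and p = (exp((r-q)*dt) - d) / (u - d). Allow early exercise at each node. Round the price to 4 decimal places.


Answer: Price = V(0,0) = 6.4338

Derivation:
dt = T/N = 0.500000
u = exp(sigma*sqrt(dt)) = 1.384403; d = 1/u = 0.722333
p = (exp((r-q)*dt) - d) / (u - d) = 0.400630
Discount per step: exp(-r*dt) = 0.995012
Stock lattice S(k, i) with i counting down-moves:
  k=0: S(0,0) = 21.7000
  k=1: S(1,0) = 30.0415; S(1,1) = 15.6746
  k=2: S(2,0) = 41.5896; S(2,1) = 21.7000; S(2,2) = 11.3223
Terminal payoffs V(N, i) = max(K - S_T, 0):
  V(2,0) = 0.000000; V(2,1) = 3.300000; V(2,2) = 13.677702
Backward induction: V(k, i) = exp(-r*dt) * [p * V(k+1, i) + (1-p) * V(k+1, i+1)]; then take max(V_cont, immediate exercise) for American.
  V(1,0) = exp(-r*dt) * [p*0.000000 + (1-p)*3.300000] = 1.968058; exercise = 0.000000; V(1,0) = max -> 1.968058
  V(1,1) = exp(-r*dt) * [p*3.300000 + (1-p)*13.677702] = 9.472607; exercise = 9.325375; V(1,1) = max -> 9.472607
  V(0,0) = exp(-r*dt) * [p*1.968058 + (1-p)*9.472607] = 6.433814; exercise = 3.300000; V(0,0) = max -> 6.433814


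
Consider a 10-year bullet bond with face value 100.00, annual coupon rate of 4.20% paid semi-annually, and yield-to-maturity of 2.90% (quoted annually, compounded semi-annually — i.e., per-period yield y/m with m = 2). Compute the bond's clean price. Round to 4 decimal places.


Coupon per period c = face * coupon_rate / m = 2.100000
Periods per year m = 2; per-period yield y/m = 0.014500
Number of cashflows N = 20
Cashflows (t years, CF_t, discount factor 1/(1+y/m)^(m*t), PV):
  t = 0.5000: CF_t = 2.100000, DF = 0.985707, PV = 2.069985
  t = 1.0000: CF_t = 2.100000, DF = 0.971619, PV = 2.040399
  t = 1.5000: CF_t = 2.100000, DF = 0.957732, PV = 2.011236
  t = 2.0000: CF_t = 2.100000, DF = 0.944043, PV = 1.982490
  t = 2.5000: CF_t = 2.100000, DF = 0.930550, PV = 1.954155
  t = 3.0000: CF_t = 2.100000, DF = 0.917250, PV = 1.926225
  t = 3.5000: CF_t = 2.100000, DF = 0.904140, PV = 1.898694
  t = 4.0000: CF_t = 2.100000, DF = 0.891217, PV = 1.871556
  t = 4.5000: CF_t = 2.100000, DF = 0.878479, PV = 1.844807
  t = 5.0000: CF_t = 2.100000, DF = 0.865923, PV = 1.818439
  t = 5.5000: CF_t = 2.100000, DF = 0.853547, PV = 1.792449
  t = 6.0000: CF_t = 2.100000, DF = 0.841347, PV = 1.766830
  t = 6.5000: CF_t = 2.100000, DF = 0.829322, PV = 1.741577
  t = 7.0000: CF_t = 2.100000, DF = 0.817469, PV = 1.716685
  t = 7.5000: CF_t = 2.100000, DF = 0.805785, PV = 1.692149
  t = 8.0000: CF_t = 2.100000, DF = 0.794268, PV = 1.667963
  t = 8.5000: CF_t = 2.100000, DF = 0.782916, PV = 1.644123
  t = 9.0000: CF_t = 2.100000, DF = 0.771726, PV = 1.620624
  t = 9.5000: CF_t = 2.100000, DF = 0.760696, PV = 1.597461
  t = 10.0000: CF_t = 102.100000, DF = 0.749823, PV = 76.556966
Price P = sum_t PV_t = 111.214814

Answer: Price = 111.2148


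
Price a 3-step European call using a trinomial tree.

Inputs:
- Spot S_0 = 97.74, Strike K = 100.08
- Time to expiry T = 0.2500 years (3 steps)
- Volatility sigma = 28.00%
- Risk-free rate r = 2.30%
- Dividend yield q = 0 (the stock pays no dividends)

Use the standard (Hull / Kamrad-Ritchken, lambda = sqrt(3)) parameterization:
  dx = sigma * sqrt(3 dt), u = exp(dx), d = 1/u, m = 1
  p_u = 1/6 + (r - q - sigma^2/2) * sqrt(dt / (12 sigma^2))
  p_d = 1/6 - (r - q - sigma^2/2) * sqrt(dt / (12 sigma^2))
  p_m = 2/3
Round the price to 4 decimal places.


Answer: Price = V(0,0) = 4.5431

Derivation:
dt = T/N = 0.083333; dx = sigma*sqrt(3*dt) = 0.140000
u = exp(dx) = 1.150274; d = 1/u = 0.869358
p_u = 0.161845, p_m = 0.666667, p_d = 0.171488
Discount per step: exp(-r*dt) = 0.998085
Stock lattice S(k, j) with j the centered position index:
  k=0: S(0,+0) = 97.7400
  k=1: S(1,-1) = 84.9711; S(1,+0) = 97.7400; S(1,+1) = 112.4278
  k=2: S(2,-2) = 73.8703; S(2,-1) = 84.9711; S(2,+0) = 97.7400; S(2,+1) = 112.4278; S(2,+2) = 129.3227
  k=3: S(3,-3) = 64.2198; S(3,-2) = 73.8703; S(3,-1) = 84.9711; S(3,+0) = 97.7400; S(3,+1) = 112.4278; S(3,+2) = 129.3227; S(3,+3) = 148.7565
Terminal payoffs V(N, j) = max(S_T - K, 0):
  V(3,-3) = 0.000000; V(3,-2) = 0.000000; V(3,-1) = 0.000000; V(3,+0) = 0.000000; V(3,+1) = 12.347761; V(3,+2) = 29.242708; V(3,+3) = 48.676522
Backward induction: V(k, j) = exp(-r*dt) * [p_u * V(k+1, j+1) + p_m * V(k+1, j) + p_d * V(k+1, j-1)]
  V(2,-2) = exp(-r*dt) * [p_u*0.000000 + p_m*0.000000 + p_d*0.000000] = 0.000000
  V(2,-1) = exp(-r*dt) * [p_u*0.000000 + p_m*0.000000 + p_d*0.000000] = 0.000000
  V(2,+0) = exp(-r*dt) * [p_u*12.347761 + p_m*0.000000 + p_d*0.000000] = 1.994600
  V(2,+1) = exp(-r*dt) * [p_u*29.242708 + p_m*12.347761 + p_d*0.000000] = 12.939809
  V(2,+2) = exp(-r*dt) * [p_u*48.676522 + p_m*29.242708 + p_d*12.347761] = 29.434226
  V(1,-1) = exp(-r*dt) * [p_u*1.994600 + p_m*0.000000 + p_d*0.000000] = 0.322198
  V(1,+0) = exp(-r*dt) * [p_u*12.939809 + p_m*1.994600 + p_d*0.000000] = 3.417423
  V(1,+1) = exp(-r*dt) * [p_u*29.434226 + p_m*12.939809 + p_d*1.994600] = 13.706083
  V(0,+0) = exp(-r*dt) * [p_u*13.706083 + p_m*3.417423 + p_d*0.322198] = 4.543084


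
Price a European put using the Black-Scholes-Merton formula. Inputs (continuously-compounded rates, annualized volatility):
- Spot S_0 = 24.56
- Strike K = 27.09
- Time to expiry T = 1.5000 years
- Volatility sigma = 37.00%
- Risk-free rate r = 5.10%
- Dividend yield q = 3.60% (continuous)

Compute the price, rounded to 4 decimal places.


d1 = (ln(S/K) + (r - q + 0.5*sigma^2) * T) / (sigma * sqrt(T)) = 0.05986784
d2 = d1 - sigma * sqrt(T) = -0.39328776
exp(-rT) = 0.92635291; exp(-qT) = 0.94743211
P = K * exp(-rT) * N(-d2) - S_0 * exp(-qT) * N(-d1)
N(-d1) = 0.47613045; N(-d2) = 0.65294652
P = 27.0900 * 0.92635291 * 0.65294652 - 24.5600 * 0.94743211 * 0.47613045 = 5.3066

Answer: Price = 5.3066


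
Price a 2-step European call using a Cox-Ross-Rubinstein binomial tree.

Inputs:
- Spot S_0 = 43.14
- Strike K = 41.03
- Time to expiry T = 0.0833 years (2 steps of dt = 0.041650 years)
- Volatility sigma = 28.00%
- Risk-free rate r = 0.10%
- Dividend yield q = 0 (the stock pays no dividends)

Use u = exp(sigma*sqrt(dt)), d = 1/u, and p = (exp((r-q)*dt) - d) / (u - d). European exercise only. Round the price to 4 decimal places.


dt = T/N = 0.041650
u = exp(sigma*sqrt(dt)) = 1.058808; d = 1/u = 0.944459
p = (exp((r-q)*dt) - d) / (u - d) = 0.486082
Discount per step: exp(-r*dt) = 0.999958
Stock lattice S(k, i) with i counting down-moves:
  k=0: S(0,0) = 43.1400
  k=1: S(1,0) = 45.6770; S(1,1) = 40.7439
  k=2: S(2,0) = 48.3631; S(2,1) = 43.1400; S(2,2) = 38.4810
Terminal payoffs V(N, i) = max(S_T - K, 0):
  V(2,0) = 7.333108; V(2,1) = 2.110000; V(2,2) = 0.000000
Backward induction: V(k, i) = exp(-r*dt) * [p * V(k+1, i) + (1-p) * V(k+1, i+1)].
  V(1,0) = exp(-r*dt) * [p*7.333108 + (1-p)*2.110000] = 4.648667
  V(1,1) = exp(-r*dt) * [p*2.110000 + (1-p)*0.000000] = 1.025591
  V(0,0) = exp(-r*dt) * [p*4.648667 + (1-p)*1.025591] = 2.786588

Answer: Price = V(0,0) = 2.7866


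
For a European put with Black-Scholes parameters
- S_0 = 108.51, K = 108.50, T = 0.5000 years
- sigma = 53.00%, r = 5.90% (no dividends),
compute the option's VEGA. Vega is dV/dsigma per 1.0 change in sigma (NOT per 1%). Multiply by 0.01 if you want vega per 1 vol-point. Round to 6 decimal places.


d1 = 0.2663448750; d2 = -0.1084217190
phi(d1) = 0.3850398939; exp(-qT) = 1.0000000000; exp(-rT) = 0.9709308776
Vega = S * exp(-qT) * phi(d1) * sqrt(T) = 108.5100 * 1.0000000000 * 0.3850398939 * 0.7071067812 = 29.543401

Answer: Vega = 29.543401


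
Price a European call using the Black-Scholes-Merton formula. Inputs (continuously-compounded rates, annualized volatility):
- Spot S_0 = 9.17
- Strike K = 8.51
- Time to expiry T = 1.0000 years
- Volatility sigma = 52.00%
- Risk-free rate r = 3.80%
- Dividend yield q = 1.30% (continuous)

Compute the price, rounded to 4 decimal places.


d1 = (ln(S/K) + (r - q + 0.5*sigma^2) * T) / (sigma * sqrt(T)) = 0.45172181
d2 = d1 - sigma * sqrt(T) = -0.06827819
exp(-rT) = 0.96271294; exp(-qT) = 0.98708414
C = S_0 * exp(-qT) * N(d1) - K * exp(-rT) * N(d2)
N(d1) = 0.67426530; N(d2) = 0.47278209
C = 9.1700 * 0.98708414 * 0.67426530 - 8.5100 * 0.96271294 * 0.47278209 = 2.2298

Answer: Price = 2.2298


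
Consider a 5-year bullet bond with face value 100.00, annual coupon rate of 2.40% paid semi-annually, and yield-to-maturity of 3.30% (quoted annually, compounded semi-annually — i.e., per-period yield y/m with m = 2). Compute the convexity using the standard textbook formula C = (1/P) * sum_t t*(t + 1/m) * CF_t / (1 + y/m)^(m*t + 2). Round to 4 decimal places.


Answer: Convexity = 24.7413

Derivation:
Coupon per period c = face * coupon_rate / m = 1.200000
Periods per year m = 2; per-period yield y/m = 0.016500
Number of cashflows N = 10
Cashflows (t years, CF_t, discount factor 1/(1+y/m)^(m*t), PV):
  t = 0.5000: CF_t = 1.200000, DF = 0.983768, PV = 1.180521
  t = 1.0000: CF_t = 1.200000, DF = 0.967799, PV = 1.161359
  t = 1.5000: CF_t = 1.200000, DF = 0.952090, PV = 1.142508
  t = 2.0000: CF_t = 1.200000, DF = 0.936635, PV = 1.123962
  t = 2.5000: CF_t = 1.200000, DF = 0.921432, PV = 1.105718
  t = 3.0000: CF_t = 1.200000, DF = 0.906475, PV = 1.087770
  t = 3.5000: CF_t = 1.200000, DF = 0.891761, PV = 1.070113
  t = 4.0000: CF_t = 1.200000, DF = 0.877285, PV = 1.052743
  t = 4.5000: CF_t = 1.200000, DF = 0.863045, PV = 1.035654
  t = 5.0000: CF_t = 101.200000, DF = 0.849036, PV = 85.922456
Price P = sum_t PV_t = 95.882803
Convexity numerator sum_t t*(t + 1/m) * CF_t / (1+y/m)^(m*t + 2):
  t = 0.5000: term = 0.571254
  t = 1.0000: term = 1.685943
  t = 1.5000: term = 3.317154
  t = 2.0000: term = 5.438848
  t = 2.5000: term = 8.025846
  t = 3.0000: term = 11.053797
  t = 3.5000: term = 14.499160
  t = 4.0000: term = 18.339180
  t = 4.5000: term = 22.551870
  t = 5.0000: term = 2286.781187
Convexity = (1/P) * sum = 2372.264239 / 95.882803 = 24.741290


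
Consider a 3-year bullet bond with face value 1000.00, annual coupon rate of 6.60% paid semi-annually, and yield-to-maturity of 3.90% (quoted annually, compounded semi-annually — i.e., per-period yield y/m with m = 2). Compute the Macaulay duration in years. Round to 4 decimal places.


Answer: Macaulay duration = 2.7800 years

Derivation:
Coupon per period c = face * coupon_rate / m = 33.000000
Periods per year m = 2; per-period yield y/m = 0.019500
Number of cashflows N = 6
Cashflows (t years, CF_t, discount factor 1/(1+y/m)^(m*t), PV):
  t = 0.5000: CF_t = 33.000000, DF = 0.980873, PV = 32.368808
  t = 1.0000: CF_t = 33.000000, DF = 0.962112, PV = 31.749689
  t = 1.5000: CF_t = 33.000000, DF = 0.943709, PV = 31.142412
  t = 2.0000: CF_t = 33.000000, DF = 0.925659, PV = 30.546751
  t = 2.5000: CF_t = 33.000000, DF = 0.907954, PV = 29.962482
  t = 3.0000: CF_t = 1033.000000, DF = 0.890588, PV = 919.976939
Price P = sum_t PV_t = 1075.747081
Macaulay numerator sum_t t * PV_t:
  t * PV_t at t = 0.5000: 16.184404
  t * PV_t at t = 1.0000: 31.749689
  t * PV_t at t = 1.5000: 46.713618
  t * PV_t at t = 2.0000: 61.093501
  t * PV_t at t = 2.5000: 74.906206
  t * PV_t at t = 3.0000: 2759.930816
Macaulay duration D = (sum_t t * PV_t) / P = 2990.578234 / 1075.747081 = 2.780001


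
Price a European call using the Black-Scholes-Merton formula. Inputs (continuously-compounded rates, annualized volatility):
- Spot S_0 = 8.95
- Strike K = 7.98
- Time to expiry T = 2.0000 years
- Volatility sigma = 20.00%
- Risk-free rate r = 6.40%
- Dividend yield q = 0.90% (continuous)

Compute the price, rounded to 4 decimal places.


d1 = (ln(S/K) + (r - q + 0.5*sigma^2) * T) / (sigma * sqrt(T)) = 0.93590929
d2 = d1 - sigma * sqrt(T) = 0.65306657
exp(-rT) = 0.87985338; exp(-qT) = 0.98216103
C = S_0 * exp(-qT) * N(d1) - K * exp(-rT) * N(d2)
N(d1) = 0.82534005; N(d2) = 0.74314332
C = 8.9500 * 0.98216103 * 0.82534005 - 7.9800 * 0.87985338 * 0.74314332 = 2.0372

Answer: Price = 2.0372


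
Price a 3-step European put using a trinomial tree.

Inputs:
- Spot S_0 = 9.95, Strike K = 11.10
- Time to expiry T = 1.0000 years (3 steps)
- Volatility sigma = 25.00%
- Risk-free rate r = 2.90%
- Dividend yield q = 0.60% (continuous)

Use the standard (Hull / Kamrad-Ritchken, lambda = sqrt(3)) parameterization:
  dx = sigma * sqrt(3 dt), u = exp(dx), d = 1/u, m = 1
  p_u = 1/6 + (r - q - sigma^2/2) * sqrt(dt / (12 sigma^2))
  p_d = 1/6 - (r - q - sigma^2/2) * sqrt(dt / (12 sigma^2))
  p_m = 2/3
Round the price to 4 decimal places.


dt = T/N = 0.333333; dx = sigma*sqrt(3*dt) = 0.250000
u = exp(dx) = 1.284025; d = 1/u = 0.778801
p_u = 0.161167, p_m = 0.666667, p_d = 0.172167
Discount per step: exp(-r*dt) = 0.990380
Stock lattice S(k, j) with j the centered position index:
  k=0: S(0,+0) = 9.9500
  k=1: S(1,-1) = 7.7491; S(1,+0) = 9.9500; S(1,+1) = 12.7761
  k=2: S(2,-2) = 6.0350; S(2,-1) = 7.7491; S(2,+0) = 9.9500; S(2,+1) = 12.7761; S(2,+2) = 16.4048
  k=3: S(3,-3) = 4.7000; S(3,-2) = 6.0350; S(3,-1) = 7.7491; S(3,+0) = 9.9500; S(3,+1) = 12.7761; S(3,+2) = 16.4048; S(3,+3) = 21.0642
Terminal payoffs V(N, j) = max(K - S_T, 0):
  V(3,-3) = 6.399953; V(3,-2) = 5.065020; V(3,-1) = 3.350932; V(3,+0) = 1.150000; V(3,+1) = 0.000000; V(3,+2) = 0.000000; V(3,+3) = 0.000000
Backward induction: V(k, j) = exp(-r*dt) * [p_u * V(k+1, j+1) + p_m * V(k+1, j) + p_d * V(k+1, j-1)]
  V(2,-2) = exp(-r*dt) * [p_u*3.350932 + p_m*5.065020 + p_d*6.399953] = 4.970318
  V(2,-1) = exp(-r*dt) * [p_u*1.150000 + p_m*3.350932 + p_d*5.065020] = 3.259661
  V(2,+0) = exp(-r*dt) * [p_u*0.000000 + p_m*1.150000 + p_d*3.350932] = 1.330660
  V(2,+1) = exp(-r*dt) * [p_u*0.000000 + p_m*0.000000 + p_d*1.150000] = 0.196087
  V(2,+2) = exp(-r*dt) * [p_u*0.000000 + p_m*0.000000 + p_d*0.000000] = 0.000000
  V(1,-1) = exp(-r*dt) * [p_u*1.330660 + p_m*3.259661 + p_d*4.970318] = 3.212088
  V(1,+0) = exp(-r*dt) * [p_u*0.196087 + p_m*1.330660 + p_d*3.259661] = 1.465677
  V(1,+1) = exp(-r*dt) * [p_u*0.000000 + p_m*0.196087 + p_d*1.330660] = 0.356358
  V(0,+0) = exp(-r*dt) * [p_u*0.356358 + p_m*1.465677 + p_d*3.212088] = 1.572293

Answer: Price = V(0,0) = 1.5723


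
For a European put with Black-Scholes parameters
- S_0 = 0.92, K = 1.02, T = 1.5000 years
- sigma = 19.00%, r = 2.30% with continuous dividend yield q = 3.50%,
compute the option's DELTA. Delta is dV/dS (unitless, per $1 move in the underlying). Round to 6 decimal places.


Answer: Delta = -0.623443

Derivation:
d1 = -0.4044203664; d2 = -0.6371218920
phi(d1) = 0.3676159685; exp(-qT) = 0.9488543211; exp(-rT) = 0.9660883397
N(-d1) = 0.6570481870
Delta = -exp(-qT) * N(-d1) = -0.9488543211 * 0.6570481870 = -0.623443


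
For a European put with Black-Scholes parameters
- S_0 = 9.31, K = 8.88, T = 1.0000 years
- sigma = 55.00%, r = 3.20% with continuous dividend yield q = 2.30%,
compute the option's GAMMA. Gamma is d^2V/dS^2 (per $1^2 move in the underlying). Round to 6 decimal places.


d1 = 0.3773409714; d2 = -0.1726590286
phi(d1) = 0.3715277808; exp(-qT) = 0.9772624838; exp(-rT) = 0.9685065821
Gamma = exp(-qT) * phi(d1) / (S * sigma * sqrt(T)) = 0.9772624838 * 0.3715277808 / (9.3100 * 0.5500 * 1.0000000000) = 0.070907

Answer: Gamma = 0.070907


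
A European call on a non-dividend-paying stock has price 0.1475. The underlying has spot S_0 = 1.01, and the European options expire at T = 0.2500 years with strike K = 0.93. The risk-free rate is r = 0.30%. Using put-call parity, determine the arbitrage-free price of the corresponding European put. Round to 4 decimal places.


Put-call parity: C - P = S_0 * exp(-qT) - K * exp(-rT).
S_0 * exp(-qT) = 1.0100 * 1.00000000 = 1.01000000
K * exp(-rT) = 0.9300 * 0.99925028 = 0.92930276
P = C - S*exp(-qT) + K*exp(-rT)
P = 0.1475 - 1.01000000 + 0.92930276 = 0.0668

Answer: Put price = 0.0668


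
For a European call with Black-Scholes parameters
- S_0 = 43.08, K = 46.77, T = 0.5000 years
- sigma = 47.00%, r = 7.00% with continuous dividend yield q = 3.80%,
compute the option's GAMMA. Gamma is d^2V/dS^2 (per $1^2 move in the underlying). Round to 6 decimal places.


d1 = -0.0329725982; d2 = -0.3653127853
phi(d1) = 0.3987254759; exp(-qT) = 0.9811793622; exp(-rT) = 0.9656054163
Gamma = exp(-qT) * phi(d1) / (S * sigma * sqrt(T)) = 0.9811793622 * 0.3987254759 / (43.0800 * 0.4700 * 0.7071067812) = 0.027325

Answer: Gamma = 0.027325


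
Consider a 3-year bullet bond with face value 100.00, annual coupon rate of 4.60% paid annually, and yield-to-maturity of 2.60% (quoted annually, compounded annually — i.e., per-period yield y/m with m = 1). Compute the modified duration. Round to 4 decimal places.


Coupon per period c = face * coupon_rate / m = 4.600000
Periods per year m = 1; per-period yield y/m = 0.026000
Number of cashflows N = 3
Cashflows (t years, CF_t, discount factor 1/(1+y/m)^(m*t), PV):
  t = 1.0000: CF_t = 4.600000, DF = 0.974659, PV = 4.483431
  t = 2.0000: CF_t = 4.600000, DF = 0.949960, PV = 4.369816
  t = 3.0000: CF_t = 104.600000, DF = 0.925887, PV = 96.847765
Price P = sum_t PV_t = 105.701011
First compute Macaulay numerator sum_t t * PV_t:
  t * PV_t at t = 1.0000: 4.483431
  t * PV_t at t = 2.0000: 8.739631
  t * PV_t at t = 3.0000: 290.543295
Macaulay duration D = 303.766357 / 105.701011 = 2.873826
Modified duration = D / (1 + y/m) = 2.873826 / (1 + 0.026000) = 2.801000

Answer: Modified duration = 2.8010


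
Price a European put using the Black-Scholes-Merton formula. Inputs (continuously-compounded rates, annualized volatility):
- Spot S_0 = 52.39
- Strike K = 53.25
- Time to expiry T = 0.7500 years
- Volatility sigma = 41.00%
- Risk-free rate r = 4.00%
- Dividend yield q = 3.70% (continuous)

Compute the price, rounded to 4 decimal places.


Answer: Price = 7.5967

Derivation:
d1 = (ln(S/K) + (r - q + 0.5*sigma^2) * T) / (sigma * sqrt(T)) = 0.13801609
d2 = d1 - sigma * sqrt(T) = -0.21705433
exp(-rT) = 0.97044553; exp(-qT) = 0.97263149
P = K * exp(-rT) * N(-d2) - S_0 * exp(-qT) * N(-d1)
N(-d1) = 0.44511385; N(-d2) = 0.58591700
P = 53.2500 * 0.97044553 * 0.58591700 - 52.3900 * 0.97263149 * 0.44511385 = 7.5967


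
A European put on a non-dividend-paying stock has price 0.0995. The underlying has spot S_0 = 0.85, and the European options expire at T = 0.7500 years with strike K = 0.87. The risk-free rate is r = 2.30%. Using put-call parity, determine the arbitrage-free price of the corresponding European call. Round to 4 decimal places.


Put-call parity: C - P = S_0 * exp(-qT) - K * exp(-rT).
S_0 * exp(-qT) = 0.8500 * 1.00000000 = 0.85000000
K * exp(-rT) = 0.8700 * 0.98289793 = 0.85512120
C = P + S*exp(-qT) - K*exp(-rT)
C = 0.0995 + 0.85000000 - 0.85512120 = 0.0944

Answer: Call price = 0.0944


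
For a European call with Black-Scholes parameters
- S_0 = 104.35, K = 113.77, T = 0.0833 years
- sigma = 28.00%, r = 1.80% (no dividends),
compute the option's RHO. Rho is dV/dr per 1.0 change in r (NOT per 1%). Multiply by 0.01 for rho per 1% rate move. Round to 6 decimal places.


Answer: Rho = 1.301727

Derivation:
d1 = -1.0105255854; d2 = -1.0913384556
phi(d1) = 0.2394239348; exp(-qT) = 1.0000000000; exp(-rT) = 0.9985017235
N(d2) = 0.1375619912
Rho = K*T*exp(-rT)*N(d2) = 113.7700 * 0.0833 * 0.9985017235 * 0.1375619912 = 1.301727


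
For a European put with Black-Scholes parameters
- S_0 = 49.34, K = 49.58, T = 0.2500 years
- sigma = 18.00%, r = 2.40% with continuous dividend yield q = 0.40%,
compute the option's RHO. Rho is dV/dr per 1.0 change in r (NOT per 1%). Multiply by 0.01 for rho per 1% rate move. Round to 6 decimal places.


Answer: Rho = -6.373488

Derivation:
d1 = 0.0466398277; d2 = -0.0433601723
phi(d1) = 0.3985086120; exp(-qT) = 0.9990004998; exp(-rT) = 0.9940179641
N(-d2) = 0.5172927871
Rho = -K*T*exp(-rT)*N(-d2) = -49.5800 * 0.2500 * 0.9940179641 * 0.5172927871 = -6.373488


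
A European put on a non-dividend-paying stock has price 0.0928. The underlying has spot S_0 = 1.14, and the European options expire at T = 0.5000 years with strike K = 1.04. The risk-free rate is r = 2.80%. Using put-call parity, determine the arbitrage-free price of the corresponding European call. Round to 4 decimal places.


Put-call parity: C - P = S_0 * exp(-qT) - K * exp(-rT).
S_0 * exp(-qT) = 1.1400 * 1.00000000 = 1.14000000
K * exp(-rT) = 1.0400 * 0.98609754 = 1.02554145
C = P + S*exp(-qT) - K*exp(-rT)
C = 0.0928 + 1.14000000 - 1.02554145 = 0.2073

Answer: Call price = 0.2073


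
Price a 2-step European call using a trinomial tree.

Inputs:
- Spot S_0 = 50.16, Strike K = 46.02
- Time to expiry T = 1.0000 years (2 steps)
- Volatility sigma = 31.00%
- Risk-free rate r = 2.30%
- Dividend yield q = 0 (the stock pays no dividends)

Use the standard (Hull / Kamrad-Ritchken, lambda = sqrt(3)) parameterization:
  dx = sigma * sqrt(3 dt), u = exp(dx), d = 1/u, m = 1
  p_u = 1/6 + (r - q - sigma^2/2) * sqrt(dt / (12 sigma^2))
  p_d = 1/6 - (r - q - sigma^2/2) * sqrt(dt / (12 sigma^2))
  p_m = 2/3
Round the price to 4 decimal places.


Answer: Price = V(0,0) = 8.7115

Derivation:
dt = T/N = 0.500000; dx = sigma*sqrt(3*dt) = 0.379671
u = exp(dx) = 1.461803; d = 1/u = 0.684086
p_u = 0.150172, p_m = 0.666667, p_d = 0.183161
Discount per step: exp(-r*dt) = 0.988566
Stock lattice S(k, j) with j the centered position index:
  k=0: S(0,+0) = 50.1600
  k=1: S(1,-1) = 34.3138; S(1,+0) = 50.1600; S(1,+1) = 73.3241
  k=2: S(2,-2) = 23.4736; S(2,-1) = 34.3138; S(2,+0) = 50.1600; S(2,+1) = 73.3241; S(2,+2) = 107.1854
Terminal payoffs V(N, j) = max(S_T - K, 0):
  V(2,-2) = 0.000000; V(2,-1) = 0.000000; V(2,+0) = 4.140000; V(2,+1) = 27.304061; V(2,+2) = 61.165365
Backward induction: V(k, j) = exp(-r*dt) * [p_u * V(k+1, j+1) + p_m * V(k+1, j) + p_d * V(k+1, j-1)]
  V(1,-1) = exp(-r*dt) * [p_u*4.140000 + p_m*0.000000 + p_d*0.000000] = 0.614604
  V(1,+0) = exp(-r*dt) * [p_u*27.304061 + p_m*4.140000 + p_d*0.000000] = 6.781867
  V(1,+1) = exp(-r*dt) * [p_u*61.165365 + p_m*27.304061 + p_d*4.140000] = 27.824498
  V(0,+0) = exp(-r*dt) * [p_u*27.824498 + p_m*6.781867 + p_d*0.614604] = 8.711519


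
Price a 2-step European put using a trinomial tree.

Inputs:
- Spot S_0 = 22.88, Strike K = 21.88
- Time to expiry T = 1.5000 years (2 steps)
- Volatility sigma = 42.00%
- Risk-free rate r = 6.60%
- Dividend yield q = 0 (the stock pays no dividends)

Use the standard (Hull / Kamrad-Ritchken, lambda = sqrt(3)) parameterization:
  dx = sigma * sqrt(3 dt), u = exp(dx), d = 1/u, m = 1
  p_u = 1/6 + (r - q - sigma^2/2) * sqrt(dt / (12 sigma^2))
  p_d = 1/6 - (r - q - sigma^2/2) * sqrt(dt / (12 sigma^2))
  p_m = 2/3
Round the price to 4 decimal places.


Answer: Price = V(0,0) = 2.5570

Derivation:
dt = T/N = 0.750000; dx = sigma*sqrt(3*dt) = 0.630000
u = exp(dx) = 1.877611; d = 1/u = 0.532592
p_u = 0.153452, p_m = 0.666667, p_d = 0.179881
Discount per step: exp(-r*dt) = 0.951705
Stock lattice S(k, j) with j the centered position index:
  k=0: S(0,+0) = 22.8800
  k=1: S(1,-1) = 12.1857; S(1,+0) = 22.8800; S(1,+1) = 42.9597
  k=2: S(2,-2) = 6.4900; S(2,-1) = 12.1857; S(2,+0) = 22.8800; S(2,+1) = 42.9597; S(2,+2) = 80.6616
Terminal payoffs V(N, j) = max(K - S_T, 0):
  V(2,-2) = 15.389996; V(2,-1) = 9.694300; V(2,+0) = 0.000000; V(2,+1) = 0.000000; V(2,+2) = 0.000000
Backward induction: V(k, j) = exp(-r*dt) * [p_u * V(k+1, j+1) + p_m * V(k+1, j) + p_d * V(k+1, j-1)]
  V(1,-1) = exp(-r*dt) * [p_u*0.000000 + p_m*9.694300 + p_d*15.389996] = 8.785413
  V(1,+0) = exp(-r*dt) * [p_u*0.000000 + p_m*0.000000 + p_d*9.694300] = 1.659602
  V(1,+1) = exp(-r*dt) * [p_u*0.000000 + p_m*0.000000 + p_d*0.000000] = 0.000000
  V(0,+0) = exp(-r*dt) * [p_u*0.000000 + p_m*1.659602 + p_d*8.785413] = 2.556975


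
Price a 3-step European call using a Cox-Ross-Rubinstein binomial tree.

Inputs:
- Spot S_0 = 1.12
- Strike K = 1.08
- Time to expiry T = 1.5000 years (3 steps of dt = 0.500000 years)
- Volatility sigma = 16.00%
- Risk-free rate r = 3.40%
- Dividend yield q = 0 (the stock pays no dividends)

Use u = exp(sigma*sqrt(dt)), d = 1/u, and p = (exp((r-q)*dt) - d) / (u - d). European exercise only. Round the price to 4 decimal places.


dt = T/N = 0.500000
u = exp(sigma*sqrt(dt)) = 1.119785; d = 1/u = 0.893028
p = (exp((r-q)*dt) - d) / (u - d) = 0.547357
Discount per step: exp(-r*dt) = 0.983144
Stock lattice S(k, i) with i counting down-moves:
  k=0: S(0,0) = 1.1200
  k=1: S(1,0) = 1.2542; S(1,1) = 1.0002
  k=2: S(2,0) = 1.4044; S(2,1) = 1.1200; S(2,2) = 0.8932
  k=3: S(3,0) = 1.5726; S(3,1) = 1.2542; S(3,2) = 1.0002; S(3,3) = 0.7977
Terminal payoffs V(N, i) = max(S_T - K, 0):
  V(3,0) = 0.492615; V(3,1) = 0.174160; V(3,2) = 0.000000; V(3,3) = 0.000000
Backward induction: V(k, i) = exp(-r*dt) * [p * V(k+1, i) + (1-p) * V(k+1, i+1)].
  V(2,0) = exp(-r*dt) * [p*0.492615 + (1-p)*0.174160] = 0.342595
  V(2,1) = exp(-r*dt) * [p*0.174160 + (1-p)*0.000000] = 0.093721
  V(2,2) = exp(-r*dt) * [p*0.000000 + (1-p)*0.000000] = 0.000000
  V(1,0) = exp(-r*dt) * [p*0.342595 + (1-p)*0.093721] = 0.226067
  V(1,1) = exp(-r*dt) * [p*0.093721 + (1-p)*0.000000] = 0.050434
  V(0,0) = exp(-r*dt) * [p*0.226067 + (1-p)*0.050434] = 0.144098

Answer: Price = V(0,0) = 0.1441


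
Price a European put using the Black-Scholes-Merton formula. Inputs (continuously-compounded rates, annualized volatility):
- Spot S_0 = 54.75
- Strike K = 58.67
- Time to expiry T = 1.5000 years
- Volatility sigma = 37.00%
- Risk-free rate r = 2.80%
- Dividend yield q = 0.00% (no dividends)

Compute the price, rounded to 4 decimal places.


Answer: Price = 10.7199

Derivation:
d1 = (ln(S/K) + (r - q + 0.5*sigma^2) * T) / (sigma * sqrt(T)) = 0.16666206
d2 = d1 - sigma * sqrt(T) = -0.28649354
exp(-rT) = 0.95886978; exp(-qT) = 1.00000000
P = K * exp(-rT) * N(-d2) - S_0 * exp(-qT) * N(-d1)
N(-d1) = 0.43381798; N(-d2) = 0.61274993
P = 58.6700 * 0.95886978 * 0.61274993 - 54.7500 * 1.00000000 * 0.43381798 = 10.7199


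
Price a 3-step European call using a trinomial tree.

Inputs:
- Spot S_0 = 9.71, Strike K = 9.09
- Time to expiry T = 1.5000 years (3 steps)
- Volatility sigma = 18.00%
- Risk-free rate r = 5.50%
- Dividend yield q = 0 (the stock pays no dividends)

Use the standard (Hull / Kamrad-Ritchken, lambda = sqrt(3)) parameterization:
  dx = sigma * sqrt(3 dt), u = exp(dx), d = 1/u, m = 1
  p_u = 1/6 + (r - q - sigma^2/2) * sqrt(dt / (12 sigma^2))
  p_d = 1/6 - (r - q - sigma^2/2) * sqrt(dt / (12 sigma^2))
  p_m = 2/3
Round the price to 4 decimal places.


Answer: Price = V(0,0) = 1.6274

Derivation:
dt = T/N = 0.500000; dx = sigma*sqrt(3*dt) = 0.220454
u = exp(dx) = 1.246643; d = 1/u = 0.802154
p_u = 0.210667, p_m = 0.666667, p_d = 0.122667
Discount per step: exp(-r*dt) = 0.972875
Stock lattice S(k, j) with j the centered position index:
  k=0: S(0,+0) = 9.7100
  k=1: S(1,-1) = 7.7889; S(1,+0) = 9.7100; S(1,+1) = 12.1049
  k=2: S(2,-2) = 6.2479; S(2,-1) = 7.7889; S(2,+0) = 9.7100; S(2,+1) = 12.1049; S(2,+2) = 15.0905
  k=3: S(3,-3) = 5.0118; S(3,-2) = 6.2479; S(3,-1) = 7.7889; S(3,+0) = 9.7100; S(3,+1) = 12.1049; S(3,+2) = 15.0905; S(3,+3) = 18.8124
Terminal payoffs V(N, j) = max(S_T - K, 0):
  V(3,-3) = 0.000000; V(3,-2) = 0.000000; V(3,-1) = 0.000000; V(3,+0) = 0.620000; V(3,+1) = 3.014900; V(3,+2) = 6.000485; V(3,+3) = 9.722443
Backward induction: V(k, j) = exp(-r*dt) * [p_u * V(k+1, j+1) + p_m * V(k+1, j) + p_d * V(k+1, j-1)]
  V(2,-2) = exp(-r*dt) * [p_u*0.000000 + p_m*0.000000 + p_d*0.000000] = 0.000000
  V(2,-1) = exp(-r*dt) * [p_u*0.620000 + p_m*0.000000 + p_d*0.000000] = 0.127070
  V(2,+0) = exp(-r*dt) * [p_u*3.014900 + p_m*0.620000 + p_d*0.000000] = 1.020032
  V(2,+1) = exp(-r*dt) * [p_u*6.000485 + p_m*3.014900 + p_d*0.620000] = 3.259217
  V(2,+2) = exp(-r*dt) * [p_u*9.722443 + p_m*6.000485 + p_d*3.014900] = 6.244247
  V(1,-1) = exp(-r*dt) * [p_u*1.020032 + p_m*0.127070 + p_d*0.000000] = 0.291474
  V(1,+0) = exp(-r*dt) * [p_u*3.259217 + p_m*1.020032 + p_d*0.127070] = 1.344725
  V(1,+1) = exp(-r*dt) * [p_u*6.244247 + p_m*3.259217 + p_d*1.020032] = 3.515376
  V(0,+0) = exp(-r*dt) * [p_u*3.515376 + p_m*1.344725 + p_d*0.291474] = 1.627435


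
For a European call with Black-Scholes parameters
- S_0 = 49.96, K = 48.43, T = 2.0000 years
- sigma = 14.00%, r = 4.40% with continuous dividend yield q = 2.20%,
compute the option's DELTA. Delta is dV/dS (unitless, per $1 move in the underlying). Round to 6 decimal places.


d1 = 0.4783235380; d2 = 0.2803336392
phi(d1) = 0.3558182413; exp(-qT) = 0.9569539575; exp(-rT) = 0.9157608767
N(d1) = 0.6837900271
Delta = exp(-qT) * N(d1) = 0.9569539575 * 0.6837900271 = 0.654356

Answer: Delta = 0.654356


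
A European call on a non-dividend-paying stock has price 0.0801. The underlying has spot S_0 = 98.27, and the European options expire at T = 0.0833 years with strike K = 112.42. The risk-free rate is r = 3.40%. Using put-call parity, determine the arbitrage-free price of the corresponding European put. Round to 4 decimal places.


Answer: Put price = 13.9122

Derivation:
Put-call parity: C - P = S_0 * exp(-qT) - K * exp(-rT).
S_0 * exp(-qT) = 98.2700 * 1.00000000 = 98.27000000
K * exp(-rT) = 112.4200 * 0.99717181 = 112.10205453
P = C - S*exp(-qT) + K*exp(-rT)
P = 0.0801 - 98.27000000 + 112.10205453 = 13.9122


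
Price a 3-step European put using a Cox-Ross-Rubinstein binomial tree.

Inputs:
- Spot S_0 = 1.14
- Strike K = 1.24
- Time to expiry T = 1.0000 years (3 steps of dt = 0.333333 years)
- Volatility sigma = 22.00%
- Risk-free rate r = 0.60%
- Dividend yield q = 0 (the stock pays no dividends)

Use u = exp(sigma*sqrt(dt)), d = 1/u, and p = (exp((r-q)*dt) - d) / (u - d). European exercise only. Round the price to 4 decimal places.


dt = T/N = 0.333333
u = exp(sigma*sqrt(dt)) = 1.135436; d = 1/u = 0.880719
p = (exp((r-q)*dt) - d) / (u - d) = 0.476148
Discount per step: exp(-r*dt) = 0.998002
Stock lattice S(k, i) with i counting down-moves:
  k=0: S(0,0) = 1.1400
  k=1: S(1,0) = 1.2944; S(1,1) = 1.0040
  k=2: S(2,0) = 1.4697; S(2,1) = 1.1400; S(2,2) = 0.8843
  k=3: S(3,0) = 1.6688; S(3,1) = 1.2944; S(3,2) = 1.0040; S(3,3) = 0.7788
Terminal payoffs V(N, i) = max(K - S_T, 0):
  V(3,0) = 0.000000; V(3,1) = 0.000000; V(3,2) = 0.235981; V(3,3) = 0.461217
Backward induction: V(k, i) = exp(-r*dt) * [p * V(k+1, i) + (1-p) * V(k+1, i+1)].
  V(2,0) = exp(-r*dt) * [p*0.000000 + (1-p)*0.000000] = 0.000000
  V(2,1) = exp(-r*dt) * [p*0.000000 + (1-p)*0.235981] = 0.123372
  V(2,2) = exp(-r*dt) * [p*0.235981 + (1-p)*0.461217] = 0.353264
  V(1,0) = exp(-r*dt) * [p*0.000000 + (1-p)*0.123372] = 0.064500
  V(1,1) = exp(-r*dt) * [p*0.123372 + (1-p)*0.353264] = 0.243314
  V(0,0) = exp(-r*dt) * [p*0.064500 + (1-p)*0.243314] = 0.157856

Answer: Price = V(0,0) = 0.1579


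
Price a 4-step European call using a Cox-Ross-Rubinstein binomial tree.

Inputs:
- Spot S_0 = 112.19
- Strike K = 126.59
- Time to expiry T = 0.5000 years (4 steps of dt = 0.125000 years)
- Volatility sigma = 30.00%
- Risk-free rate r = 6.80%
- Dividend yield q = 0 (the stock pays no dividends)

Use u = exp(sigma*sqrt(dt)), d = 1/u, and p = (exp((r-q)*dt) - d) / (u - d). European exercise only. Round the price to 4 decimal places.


Answer: Price = V(0,0) = 6.1074

Derivation:
dt = T/N = 0.125000
u = exp(sigma*sqrt(dt)) = 1.111895; d = 1/u = 0.899365
p = (exp((r-q)*dt) - d) / (u - d) = 0.513673
Discount per step: exp(-r*dt) = 0.991536
Stock lattice S(k, i) with i counting down-moves:
  k=0: S(0,0) = 112.1900
  k=1: S(1,0) = 124.7435; S(1,1) = 100.8998
  k=2: S(2,0) = 138.7017; S(2,1) = 112.1900; S(2,2) = 90.7458
  k=3: S(3,0) = 154.2218; S(3,1) = 124.7435; S(3,2) = 100.8998; S(3,3) = 81.6136
  k=4: S(4,0) = 171.4785; S(4,1) = 138.7017; S(4,2) = 112.1900; S(4,3) = 90.7458; S(4,4) = 73.4004
Terminal payoffs V(N, i) = max(S_T - K, 0):
  V(4,0) = 44.888506; V(4,1) = 12.111743; V(4,2) = 0.000000; V(4,3) = 0.000000; V(4,4) = 0.000000
Backward induction: V(k, i) = exp(-r*dt) * [p * V(k+1, i) + (1-p) * V(k+1, i+1)].
  V(3,0) = exp(-r*dt) * [p*44.888506 + (1-p)*12.111743] = 28.703268
  V(3,1) = exp(-r*dt) * [p*12.111743 + (1-p)*0.000000] = 6.168819
  V(3,2) = exp(-r*dt) * [p*0.000000 + (1-p)*0.000000] = 0.000000
  V(3,3) = exp(-r*dt) * [p*0.000000 + (1-p)*0.000000] = 0.000000
  V(2,0) = exp(-r*dt) * [p*28.703268 + (1-p)*6.168819] = 17.593974
  V(2,1) = exp(-r*dt) * [p*6.168819 + (1-p)*0.000000] = 3.141936
  V(2,2) = exp(-r*dt) * [p*0.000000 + (1-p)*0.000000] = 0.000000
  V(1,0) = exp(-r*dt) * [p*17.593974 + (1-p)*3.141936] = 10.476133
  V(1,1) = exp(-r*dt) * [p*3.141936 + (1-p)*0.000000] = 1.600268
  V(0,0) = exp(-r*dt) * [p*10.476133 + (1-p)*1.600268] = 6.107427


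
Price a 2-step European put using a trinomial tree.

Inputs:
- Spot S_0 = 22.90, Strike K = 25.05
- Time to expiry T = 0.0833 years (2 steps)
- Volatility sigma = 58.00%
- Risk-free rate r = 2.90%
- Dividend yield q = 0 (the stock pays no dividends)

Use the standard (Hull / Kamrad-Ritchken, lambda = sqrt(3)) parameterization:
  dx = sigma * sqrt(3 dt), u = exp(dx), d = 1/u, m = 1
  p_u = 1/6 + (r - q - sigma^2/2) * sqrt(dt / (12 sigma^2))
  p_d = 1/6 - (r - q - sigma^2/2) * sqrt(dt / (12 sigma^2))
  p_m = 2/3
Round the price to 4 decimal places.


dt = T/N = 0.041650; dx = sigma*sqrt(3*dt) = 0.205020
u = exp(dx) = 1.227550; d = 1/u = 0.814631
p_u = 0.152527, p_m = 0.666667, p_d = 0.180806
Discount per step: exp(-r*dt) = 0.998793
Stock lattice S(k, j) with j the centered position index:
  k=0: S(0,+0) = 22.9000
  k=1: S(1,-1) = 18.6551; S(1,+0) = 22.9000; S(1,+1) = 28.1109
  k=2: S(2,-2) = 15.1970; S(2,-1) = 18.6551; S(2,+0) = 22.9000; S(2,+1) = 28.1109; S(2,+2) = 34.5075
Terminal payoffs V(N, j) = max(K - S_T, 0):
  V(2,-2) = 9.853016; V(2,-1) = 6.394949; V(2,+0) = 2.150000; V(2,+1) = 0.000000; V(2,+2) = 0.000000
Backward induction: V(k, j) = exp(-r*dt) * [p_u * V(k+1, j+1) + p_m * V(k+1, j) + p_d * V(k+1, j-1)]
  V(1,-1) = exp(-r*dt) * [p_u*2.150000 + p_m*6.394949 + p_d*9.853016] = 6.365024
  V(1,+0) = exp(-r*dt) * [p_u*0.000000 + p_m*2.150000 + p_d*6.394949] = 2.586452
  V(1,+1) = exp(-r*dt) * [p_u*0.000000 + p_m*0.000000 + p_d*2.150000] = 0.388264
  V(0,+0) = exp(-r*dt) * [p_u*0.388264 + p_m*2.586452 + p_d*6.365024] = 2.930815

Answer: Price = V(0,0) = 2.9308


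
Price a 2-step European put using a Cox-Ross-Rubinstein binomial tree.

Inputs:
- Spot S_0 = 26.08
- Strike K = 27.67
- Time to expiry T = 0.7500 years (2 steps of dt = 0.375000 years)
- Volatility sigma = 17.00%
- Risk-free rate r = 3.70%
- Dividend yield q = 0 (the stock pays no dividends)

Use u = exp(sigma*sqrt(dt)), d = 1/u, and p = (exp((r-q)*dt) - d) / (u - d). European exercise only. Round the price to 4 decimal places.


Answer: Price = V(0,0) = 2.0985

Derivation:
dt = T/N = 0.375000
u = exp(sigma*sqrt(dt)) = 1.109715; d = 1/u = 0.901132
p = (exp((r-q)*dt) - d) / (u - d) = 0.540982
Discount per step: exp(-r*dt) = 0.986221
Stock lattice S(k, i) with i counting down-moves:
  k=0: S(0,0) = 26.0800
  k=1: S(1,0) = 28.9414; S(1,1) = 23.5015
  k=2: S(2,0) = 32.1167; S(2,1) = 26.0800; S(2,2) = 21.1780
Terminal payoffs V(N, i) = max(K - S_T, 0):
  V(2,0) = 0.000000; V(2,1) = 1.590000; V(2,2) = 6.492017
Backward induction: V(k, i) = exp(-r*dt) * [p * V(k+1, i) + (1-p) * V(k+1, i+1)].
  V(1,0) = exp(-r*dt) * [p*0.000000 + (1-p)*1.590000] = 0.719783
  V(1,1) = exp(-r*dt) * [p*1.590000 + (1-p)*6.492017] = 3.787202
  V(0,0) = exp(-r*dt) * [p*0.719783 + (1-p)*3.787202] = 2.098466


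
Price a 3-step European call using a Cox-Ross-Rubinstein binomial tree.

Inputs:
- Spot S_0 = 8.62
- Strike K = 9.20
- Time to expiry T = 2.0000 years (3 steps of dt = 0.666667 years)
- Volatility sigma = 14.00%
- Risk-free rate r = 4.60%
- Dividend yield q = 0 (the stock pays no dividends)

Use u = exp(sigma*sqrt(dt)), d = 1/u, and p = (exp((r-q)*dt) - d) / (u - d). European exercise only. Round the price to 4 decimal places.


Answer: Price = V(0,0) = 0.7860

Derivation:
dt = T/N = 0.666667
u = exp(sigma*sqrt(dt)) = 1.121099; d = 1/u = 0.891982
p = (exp((r-q)*dt) - d) / (u - d) = 0.607374
Discount per step: exp(-r*dt) = 0.969799
Stock lattice S(k, i) with i counting down-moves:
  k=0: S(0,0) = 8.6200
  k=1: S(1,0) = 9.6639; S(1,1) = 7.6889
  k=2: S(2,0) = 10.8342; S(2,1) = 8.6200; S(2,2) = 6.8583
  k=3: S(3,0) = 12.1462; S(3,1) = 9.6639; S(3,2) = 7.6889; S(3,3) = 6.1175
Terminal payoffs V(N, i) = max(S_T - K, 0):
  V(3,0) = 2.946167; V(3,1) = 0.463874; V(3,2) = 0.000000; V(3,3) = 0.000000
Backward induction: V(k, i) = exp(-r*dt) * [p * V(k+1, i) + (1-p) * V(k+1, i+1)].
  V(2,0) = exp(-r*dt) * [p*2.946167 + (1-p)*0.463874] = 1.912011
  V(2,1) = exp(-r*dt) * [p*0.463874 + (1-p)*0.000000] = 0.273236
  V(2,2) = exp(-r*dt) * [p*0.000000 + (1-p)*0.000000] = 0.000000
  V(1,0) = exp(-r*dt) * [p*1.912011 + (1-p)*0.273236] = 1.230273
  V(1,1) = exp(-r*dt) * [p*0.273236 + (1-p)*0.000000] = 0.160944
  V(0,0) = exp(-r*dt) * [p*1.230273 + (1-p)*0.160944] = 0.785951


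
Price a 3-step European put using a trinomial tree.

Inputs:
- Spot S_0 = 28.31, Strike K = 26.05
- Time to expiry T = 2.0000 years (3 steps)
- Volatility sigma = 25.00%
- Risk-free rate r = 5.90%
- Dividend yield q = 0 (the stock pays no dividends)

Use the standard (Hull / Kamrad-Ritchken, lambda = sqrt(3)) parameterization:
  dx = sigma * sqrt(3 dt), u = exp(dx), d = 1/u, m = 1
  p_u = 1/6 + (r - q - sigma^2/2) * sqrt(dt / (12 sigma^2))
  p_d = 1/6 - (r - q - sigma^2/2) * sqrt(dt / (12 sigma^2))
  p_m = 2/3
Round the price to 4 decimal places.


dt = T/N = 0.666667; dx = sigma*sqrt(3*dt) = 0.353553
u = exp(dx) = 1.424119; d = 1/u = 0.702189
p_u = 0.192830, p_m = 0.666667, p_d = 0.140504
Discount per step: exp(-r*dt) = 0.961430
Stock lattice S(k, j) with j the centered position index:
  k=0: S(0,+0) = 28.3100
  k=1: S(1,-1) = 19.8790; S(1,+0) = 28.3100; S(1,+1) = 40.3168
  k=2: S(2,-2) = 13.9588; S(2,-1) = 19.8790; S(2,+0) = 28.3100; S(2,+1) = 40.3168; S(2,+2) = 57.4159
  k=3: S(3,-3) = 9.8017; S(3,-2) = 13.9588; S(3,-1) = 19.8790; S(3,+0) = 28.3100; S(3,+1) = 40.3168; S(3,+2) = 57.4159; S(3,+3) = 81.7671
Terminal payoffs V(N, j) = max(K - S_T, 0):
  V(3,-3) = 16.248309; V(3,-2) = 12.091225; V(3,-1) = 6.171044; V(3,+0) = 0.000000; V(3,+1) = 0.000000; V(3,+2) = 0.000000; V(3,+3) = 0.000000
Backward induction: V(k, j) = exp(-r*dt) * [p_u * V(k+1, j+1) + p_m * V(k+1, j) + p_d * V(k+1, j-1)]
  V(2,-2) = exp(-r*dt) * [p_u*6.171044 + p_m*12.091225 + p_d*16.248309] = 11.088871
  V(2,-1) = exp(-r*dt) * [p_u*0.000000 + p_m*6.171044 + p_d*12.091225] = 5.588689
  V(2,+0) = exp(-r*dt) * [p_u*0.000000 + p_m*0.000000 + p_d*6.171044] = 0.833612
  V(2,+1) = exp(-r*dt) * [p_u*0.000000 + p_m*0.000000 + p_d*0.000000] = 0.000000
  V(2,+2) = exp(-r*dt) * [p_u*0.000000 + p_m*0.000000 + p_d*0.000000] = 0.000000
  V(1,-1) = exp(-r*dt) * [p_u*0.833612 + p_m*5.588689 + p_d*11.088871] = 5.234569
  V(1,+0) = exp(-r*dt) * [p_u*0.000000 + p_m*0.833612 + p_d*5.588689] = 1.289252
  V(1,+1) = exp(-r*dt) * [p_u*0.000000 + p_m*0.000000 + p_d*0.833612] = 0.112608
  V(0,+0) = exp(-r*dt) * [p_u*0.112608 + p_m*1.289252 + p_d*5.234569] = 1.554336

Answer: Price = V(0,0) = 1.5543


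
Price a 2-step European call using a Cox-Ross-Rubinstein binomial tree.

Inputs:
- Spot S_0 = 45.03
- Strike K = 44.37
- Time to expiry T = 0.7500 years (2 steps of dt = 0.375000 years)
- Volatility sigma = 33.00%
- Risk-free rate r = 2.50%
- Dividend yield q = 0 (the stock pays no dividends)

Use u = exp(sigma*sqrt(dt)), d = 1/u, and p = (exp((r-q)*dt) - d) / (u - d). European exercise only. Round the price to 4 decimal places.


dt = T/N = 0.375000
u = exp(sigma*sqrt(dt)) = 1.223949; d = 1/u = 0.817027
p = (exp((r-q)*dt) - d) / (u - d) = 0.472798
Discount per step: exp(-r*dt) = 0.990669
Stock lattice S(k, i) with i counting down-moves:
  k=0: S(0,0) = 45.0300
  k=1: S(1,0) = 55.1144; S(1,1) = 36.7907
  k=2: S(2,0) = 67.4573; S(2,1) = 45.0300; S(2,2) = 30.0590
Terminal payoffs V(N, i) = max(S_T - K, 0):
  V(2,0) = 23.087296; V(2,1) = 0.660000; V(2,2) = 0.000000
Backward induction: V(k, i) = exp(-r*dt) * [p * V(k+1, i) + (1-p) * V(k+1, i+1)].
  V(1,0) = exp(-r*dt) * [p*23.087296 + (1-p)*0.660000] = 11.158470
  V(1,1) = exp(-r*dt) * [p*0.660000 + (1-p)*0.000000] = 0.309135
  V(0,0) = exp(-r*dt) * [p*11.158470 + (1-p)*0.309135] = 5.387925

Answer: Price = V(0,0) = 5.3879


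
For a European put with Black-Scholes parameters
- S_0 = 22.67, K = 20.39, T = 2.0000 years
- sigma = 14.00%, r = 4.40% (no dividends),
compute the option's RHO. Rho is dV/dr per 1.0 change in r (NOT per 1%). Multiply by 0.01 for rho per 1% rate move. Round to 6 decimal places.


Answer: Rho = -7.065682

Derivation:
d1 = 1.0788322096; d2 = 0.8808423109
phi(d1) = 0.2229343375; exp(-qT) = 1.0000000000; exp(-rT) = 0.9157608767
N(-d2) = 0.1892015877
Rho = -K*T*exp(-rT)*N(-d2) = -20.3900 * 2.0000 * 0.9157608767 * 0.1892015877 = -7.065682
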